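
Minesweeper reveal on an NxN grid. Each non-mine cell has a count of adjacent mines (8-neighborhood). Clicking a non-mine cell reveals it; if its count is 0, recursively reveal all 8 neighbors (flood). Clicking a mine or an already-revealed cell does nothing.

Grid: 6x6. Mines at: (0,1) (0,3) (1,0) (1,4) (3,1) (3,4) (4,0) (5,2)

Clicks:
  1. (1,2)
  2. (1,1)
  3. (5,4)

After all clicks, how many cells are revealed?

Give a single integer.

Click 1 (1,2) count=2: revealed 1 new [(1,2)] -> total=1
Click 2 (1,1) count=2: revealed 1 new [(1,1)] -> total=2
Click 3 (5,4) count=0: revealed 6 new [(4,3) (4,4) (4,5) (5,3) (5,4) (5,5)] -> total=8

Answer: 8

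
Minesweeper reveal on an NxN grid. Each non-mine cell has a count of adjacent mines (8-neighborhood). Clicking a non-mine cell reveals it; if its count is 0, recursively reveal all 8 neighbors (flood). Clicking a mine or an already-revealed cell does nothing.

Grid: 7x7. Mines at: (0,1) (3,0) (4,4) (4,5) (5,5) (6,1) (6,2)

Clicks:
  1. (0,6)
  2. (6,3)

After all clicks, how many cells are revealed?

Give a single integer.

Answer: 30

Derivation:
Click 1 (0,6) count=0: revealed 29 new [(0,2) (0,3) (0,4) (0,5) (0,6) (1,1) (1,2) (1,3) (1,4) (1,5) (1,6) (2,1) (2,2) (2,3) (2,4) (2,5) (2,6) (3,1) (3,2) (3,3) (3,4) (3,5) (3,6) (4,1) (4,2) (4,3) (5,1) (5,2) (5,3)] -> total=29
Click 2 (6,3) count=1: revealed 1 new [(6,3)] -> total=30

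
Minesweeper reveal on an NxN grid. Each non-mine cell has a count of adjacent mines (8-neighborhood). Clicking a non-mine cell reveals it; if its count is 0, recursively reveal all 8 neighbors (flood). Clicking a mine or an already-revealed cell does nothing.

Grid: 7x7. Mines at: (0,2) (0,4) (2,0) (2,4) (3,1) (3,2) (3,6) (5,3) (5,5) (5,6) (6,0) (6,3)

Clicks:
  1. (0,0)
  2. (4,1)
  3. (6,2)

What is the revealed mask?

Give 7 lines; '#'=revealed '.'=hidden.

Click 1 (0,0) count=0: revealed 4 new [(0,0) (0,1) (1,0) (1,1)] -> total=4
Click 2 (4,1) count=2: revealed 1 new [(4,1)] -> total=5
Click 3 (6,2) count=2: revealed 1 new [(6,2)] -> total=6

Answer: ##.....
##.....
.......
.......
.#.....
.......
..#....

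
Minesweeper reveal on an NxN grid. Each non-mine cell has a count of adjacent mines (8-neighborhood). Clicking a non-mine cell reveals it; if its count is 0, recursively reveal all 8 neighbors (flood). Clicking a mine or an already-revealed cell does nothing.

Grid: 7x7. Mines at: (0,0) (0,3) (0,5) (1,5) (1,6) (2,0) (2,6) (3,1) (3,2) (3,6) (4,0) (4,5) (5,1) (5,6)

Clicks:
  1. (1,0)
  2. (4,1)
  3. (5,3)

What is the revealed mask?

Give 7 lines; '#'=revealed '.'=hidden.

Answer: .......
#......
.......
.......
.####..
..####.
..####.

Derivation:
Click 1 (1,0) count=2: revealed 1 new [(1,0)] -> total=1
Click 2 (4,1) count=4: revealed 1 new [(4,1)] -> total=2
Click 3 (5,3) count=0: revealed 11 new [(4,2) (4,3) (4,4) (5,2) (5,3) (5,4) (5,5) (6,2) (6,3) (6,4) (6,5)] -> total=13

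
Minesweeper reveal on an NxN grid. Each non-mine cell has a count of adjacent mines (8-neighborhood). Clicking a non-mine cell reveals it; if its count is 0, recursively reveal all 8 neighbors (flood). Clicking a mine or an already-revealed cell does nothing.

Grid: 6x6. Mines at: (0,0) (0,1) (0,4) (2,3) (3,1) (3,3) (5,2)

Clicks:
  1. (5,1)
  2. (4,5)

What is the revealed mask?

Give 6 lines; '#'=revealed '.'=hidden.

Answer: ......
....##
....##
....##
...###
.#.###

Derivation:
Click 1 (5,1) count=1: revealed 1 new [(5,1)] -> total=1
Click 2 (4,5) count=0: revealed 12 new [(1,4) (1,5) (2,4) (2,5) (3,4) (3,5) (4,3) (4,4) (4,5) (5,3) (5,4) (5,5)] -> total=13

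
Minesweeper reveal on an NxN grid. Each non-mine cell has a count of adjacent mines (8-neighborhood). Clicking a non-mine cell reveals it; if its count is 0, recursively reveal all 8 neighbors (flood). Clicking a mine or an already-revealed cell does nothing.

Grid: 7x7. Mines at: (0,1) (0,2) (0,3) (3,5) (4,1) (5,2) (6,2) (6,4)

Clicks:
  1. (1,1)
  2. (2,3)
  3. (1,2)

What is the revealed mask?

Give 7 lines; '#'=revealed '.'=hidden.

Answer: .......
#####..
#####..
#####..
..###..
.......
.......

Derivation:
Click 1 (1,1) count=2: revealed 1 new [(1,1)] -> total=1
Click 2 (2,3) count=0: revealed 17 new [(1,0) (1,2) (1,3) (1,4) (2,0) (2,1) (2,2) (2,3) (2,4) (3,0) (3,1) (3,2) (3,3) (3,4) (4,2) (4,3) (4,4)] -> total=18
Click 3 (1,2) count=3: revealed 0 new [(none)] -> total=18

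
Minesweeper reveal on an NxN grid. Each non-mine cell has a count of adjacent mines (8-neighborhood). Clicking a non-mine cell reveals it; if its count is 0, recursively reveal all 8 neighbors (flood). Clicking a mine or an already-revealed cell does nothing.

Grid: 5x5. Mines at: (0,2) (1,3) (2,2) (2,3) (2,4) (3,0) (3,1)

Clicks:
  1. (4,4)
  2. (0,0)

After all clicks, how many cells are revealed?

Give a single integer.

Answer: 12

Derivation:
Click 1 (4,4) count=0: revealed 6 new [(3,2) (3,3) (3,4) (4,2) (4,3) (4,4)] -> total=6
Click 2 (0,0) count=0: revealed 6 new [(0,0) (0,1) (1,0) (1,1) (2,0) (2,1)] -> total=12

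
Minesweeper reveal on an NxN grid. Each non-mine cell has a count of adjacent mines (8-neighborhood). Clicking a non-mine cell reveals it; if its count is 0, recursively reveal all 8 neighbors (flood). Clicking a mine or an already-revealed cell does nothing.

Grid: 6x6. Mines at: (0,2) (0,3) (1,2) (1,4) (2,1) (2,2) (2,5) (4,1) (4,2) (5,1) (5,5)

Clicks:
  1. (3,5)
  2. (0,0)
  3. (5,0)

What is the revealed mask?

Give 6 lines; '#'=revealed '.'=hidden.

Click 1 (3,5) count=1: revealed 1 new [(3,5)] -> total=1
Click 2 (0,0) count=0: revealed 4 new [(0,0) (0,1) (1,0) (1,1)] -> total=5
Click 3 (5,0) count=2: revealed 1 new [(5,0)] -> total=6

Answer: ##....
##....
......
.....#
......
#.....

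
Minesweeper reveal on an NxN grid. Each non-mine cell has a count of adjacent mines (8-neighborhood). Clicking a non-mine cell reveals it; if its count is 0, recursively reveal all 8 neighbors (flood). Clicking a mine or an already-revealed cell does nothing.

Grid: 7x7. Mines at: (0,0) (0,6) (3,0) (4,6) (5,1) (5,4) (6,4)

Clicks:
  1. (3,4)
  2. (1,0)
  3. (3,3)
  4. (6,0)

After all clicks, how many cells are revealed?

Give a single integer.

Answer: 30

Derivation:
Click 1 (3,4) count=0: revealed 28 new [(0,1) (0,2) (0,3) (0,4) (0,5) (1,1) (1,2) (1,3) (1,4) (1,5) (1,6) (2,1) (2,2) (2,3) (2,4) (2,5) (2,6) (3,1) (3,2) (3,3) (3,4) (3,5) (3,6) (4,1) (4,2) (4,3) (4,4) (4,5)] -> total=28
Click 2 (1,0) count=1: revealed 1 new [(1,0)] -> total=29
Click 3 (3,3) count=0: revealed 0 new [(none)] -> total=29
Click 4 (6,0) count=1: revealed 1 new [(6,0)] -> total=30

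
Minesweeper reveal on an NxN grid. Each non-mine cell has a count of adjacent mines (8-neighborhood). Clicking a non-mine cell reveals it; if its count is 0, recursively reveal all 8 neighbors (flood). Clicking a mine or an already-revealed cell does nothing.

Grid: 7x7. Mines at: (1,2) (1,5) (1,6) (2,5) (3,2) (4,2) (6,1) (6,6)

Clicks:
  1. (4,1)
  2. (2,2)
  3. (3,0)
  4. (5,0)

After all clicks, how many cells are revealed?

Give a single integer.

Click 1 (4,1) count=2: revealed 1 new [(4,1)] -> total=1
Click 2 (2,2) count=2: revealed 1 new [(2,2)] -> total=2
Click 3 (3,0) count=0: revealed 11 new [(0,0) (0,1) (1,0) (1,1) (2,0) (2,1) (3,0) (3,1) (4,0) (5,0) (5,1)] -> total=13
Click 4 (5,0) count=1: revealed 0 new [(none)] -> total=13

Answer: 13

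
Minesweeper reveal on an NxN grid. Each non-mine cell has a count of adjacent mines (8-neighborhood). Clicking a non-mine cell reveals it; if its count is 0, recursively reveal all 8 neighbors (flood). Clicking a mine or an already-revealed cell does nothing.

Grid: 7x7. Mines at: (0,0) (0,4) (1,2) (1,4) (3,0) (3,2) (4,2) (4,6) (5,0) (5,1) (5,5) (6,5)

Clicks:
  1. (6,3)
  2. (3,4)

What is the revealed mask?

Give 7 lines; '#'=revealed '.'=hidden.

Answer: .......
.......
...###.
...###.
...###.
..###..
..###..

Derivation:
Click 1 (6,3) count=0: revealed 6 new [(5,2) (5,3) (5,4) (6,2) (6,3) (6,4)] -> total=6
Click 2 (3,4) count=0: revealed 9 new [(2,3) (2,4) (2,5) (3,3) (3,4) (3,5) (4,3) (4,4) (4,5)] -> total=15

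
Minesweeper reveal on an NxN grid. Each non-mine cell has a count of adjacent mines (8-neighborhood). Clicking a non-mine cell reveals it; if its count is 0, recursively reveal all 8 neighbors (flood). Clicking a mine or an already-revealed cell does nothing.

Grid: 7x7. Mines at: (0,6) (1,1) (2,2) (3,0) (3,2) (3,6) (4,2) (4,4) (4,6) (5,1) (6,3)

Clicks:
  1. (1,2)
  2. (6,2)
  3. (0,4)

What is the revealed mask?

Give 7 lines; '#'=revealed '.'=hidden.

Click 1 (1,2) count=2: revealed 1 new [(1,2)] -> total=1
Click 2 (6,2) count=2: revealed 1 new [(6,2)] -> total=2
Click 3 (0,4) count=0: revealed 13 new [(0,2) (0,3) (0,4) (0,5) (1,3) (1,4) (1,5) (2,3) (2,4) (2,5) (3,3) (3,4) (3,5)] -> total=15

Answer: ..####.
..####.
...###.
...###.
.......
.......
..#....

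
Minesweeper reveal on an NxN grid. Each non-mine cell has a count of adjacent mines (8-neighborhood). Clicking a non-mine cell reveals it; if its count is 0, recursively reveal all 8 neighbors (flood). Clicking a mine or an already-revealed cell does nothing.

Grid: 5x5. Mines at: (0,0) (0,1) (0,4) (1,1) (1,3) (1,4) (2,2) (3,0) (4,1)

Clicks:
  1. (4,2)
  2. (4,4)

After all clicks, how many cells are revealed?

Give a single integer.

Answer: 8

Derivation:
Click 1 (4,2) count=1: revealed 1 new [(4,2)] -> total=1
Click 2 (4,4) count=0: revealed 7 new [(2,3) (2,4) (3,2) (3,3) (3,4) (4,3) (4,4)] -> total=8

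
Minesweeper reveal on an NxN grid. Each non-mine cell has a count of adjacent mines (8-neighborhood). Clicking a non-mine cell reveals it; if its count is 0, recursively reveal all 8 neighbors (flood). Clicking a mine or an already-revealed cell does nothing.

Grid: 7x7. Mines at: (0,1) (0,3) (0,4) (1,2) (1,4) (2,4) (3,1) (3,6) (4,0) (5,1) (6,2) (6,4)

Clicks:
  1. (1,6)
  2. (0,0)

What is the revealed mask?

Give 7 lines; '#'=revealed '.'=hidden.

Answer: #....##
.....##
.....##
.......
.......
.......
.......

Derivation:
Click 1 (1,6) count=0: revealed 6 new [(0,5) (0,6) (1,5) (1,6) (2,5) (2,6)] -> total=6
Click 2 (0,0) count=1: revealed 1 new [(0,0)] -> total=7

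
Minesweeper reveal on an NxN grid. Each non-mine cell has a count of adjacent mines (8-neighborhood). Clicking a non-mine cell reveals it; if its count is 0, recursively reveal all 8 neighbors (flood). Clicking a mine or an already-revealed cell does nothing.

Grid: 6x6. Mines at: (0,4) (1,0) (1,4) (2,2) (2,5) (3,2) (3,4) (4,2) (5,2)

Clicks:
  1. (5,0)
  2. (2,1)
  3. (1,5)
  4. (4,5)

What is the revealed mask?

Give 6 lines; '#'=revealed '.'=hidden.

Click 1 (5,0) count=0: revealed 8 new [(2,0) (2,1) (3,0) (3,1) (4,0) (4,1) (5,0) (5,1)] -> total=8
Click 2 (2,1) count=3: revealed 0 new [(none)] -> total=8
Click 3 (1,5) count=3: revealed 1 new [(1,5)] -> total=9
Click 4 (4,5) count=1: revealed 1 new [(4,5)] -> total=10

Answer: ......
.....#
##....
##....
##...#
##....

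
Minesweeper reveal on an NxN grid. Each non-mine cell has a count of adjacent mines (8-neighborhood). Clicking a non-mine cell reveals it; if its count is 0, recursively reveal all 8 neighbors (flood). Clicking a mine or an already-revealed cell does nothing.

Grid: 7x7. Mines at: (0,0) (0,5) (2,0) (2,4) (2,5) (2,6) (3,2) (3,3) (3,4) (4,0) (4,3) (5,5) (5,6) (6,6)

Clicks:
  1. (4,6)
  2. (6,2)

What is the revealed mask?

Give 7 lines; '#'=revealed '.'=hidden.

Answer: .......
.......
.......
.......
......#
#####..
#####..

Derivation:
Click 1 (4,6) count=2: revealed 1 new [(4,6)] -> total=1
Click 2 (6,2) count=0: revealed 10 new [(5,0) (5,1) (5,2) (5,3) (5,4) (6,0) (6,1) (6,2) (6,3) (6,4)] -> total=11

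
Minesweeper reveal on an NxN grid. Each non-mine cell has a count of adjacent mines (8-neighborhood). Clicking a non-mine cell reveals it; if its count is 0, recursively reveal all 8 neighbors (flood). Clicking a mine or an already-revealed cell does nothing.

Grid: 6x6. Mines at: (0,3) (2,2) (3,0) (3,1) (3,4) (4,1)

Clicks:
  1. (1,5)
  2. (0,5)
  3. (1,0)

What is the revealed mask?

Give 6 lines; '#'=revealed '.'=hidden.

Click 1 (1,5) count=0: revealed 6 new [(0,4) (0,5) (1,4) (1,5) (2,4) (2,5)] -> total=6
Click 2 (0,5) count=0: revealed 0 new [(none)] -> total=6
Click 3 (1,0) count=0: revealed 8 new [(0,0) (0,1) (0,2) (1,0) (1,1) (1,2) (2,0) (2,1)] -> total=14

Answer: ###.##
###.##
##..##
......
......
......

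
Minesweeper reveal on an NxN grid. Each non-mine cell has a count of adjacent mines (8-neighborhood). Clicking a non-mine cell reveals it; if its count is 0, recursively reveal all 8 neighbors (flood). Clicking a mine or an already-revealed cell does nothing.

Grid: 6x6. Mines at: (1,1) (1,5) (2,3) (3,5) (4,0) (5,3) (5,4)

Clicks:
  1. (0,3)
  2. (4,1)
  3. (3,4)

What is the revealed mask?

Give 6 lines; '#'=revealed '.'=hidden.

Answer: ..###.
..###.
......
....#.
.#....
......

Derivation:
Click 1 (0,3) count=0: revealed 6 new [(0,2) (0,3) (0,4) (1,2) (1,3) (1,4)] -> total=6
Click 2 (4,1) count=1: revealed 1 new [(4,1)] -> total=7
Click 3 (3,4) count=2: revealed 1 new [(3,4)] -> total=8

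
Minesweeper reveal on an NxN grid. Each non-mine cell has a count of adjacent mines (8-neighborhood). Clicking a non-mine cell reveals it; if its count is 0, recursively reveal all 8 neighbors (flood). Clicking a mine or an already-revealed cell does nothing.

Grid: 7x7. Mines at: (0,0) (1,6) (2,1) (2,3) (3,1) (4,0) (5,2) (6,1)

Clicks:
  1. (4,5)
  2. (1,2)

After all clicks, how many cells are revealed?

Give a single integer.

Answer: 20

Derivation:
Click 1 (4,5) count=0: revealed 19 new [(2,4) (2,5) (2,6) (3,3) (3,4) (3,5) (3,6) (4,3) (4,4) (4,5) (4,6) (5,3) (5,4) (5,5) (5,6) (6,3) (6,4) (6,5) (6,6)] -> total=19
Click 2 (1,2) count=2: revealed 1 new [(1,2)] -> total=20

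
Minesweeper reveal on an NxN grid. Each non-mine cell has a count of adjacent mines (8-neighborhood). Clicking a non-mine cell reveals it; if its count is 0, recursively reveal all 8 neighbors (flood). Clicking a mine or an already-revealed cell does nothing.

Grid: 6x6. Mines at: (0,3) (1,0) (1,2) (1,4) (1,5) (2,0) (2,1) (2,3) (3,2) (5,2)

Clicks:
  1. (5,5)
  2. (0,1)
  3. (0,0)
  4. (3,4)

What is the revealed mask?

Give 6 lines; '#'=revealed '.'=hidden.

Click 1 (5,5) count=0: revealed 11 new [(2,4) (2,5) (3,3) (3,4) (3,5) (4,3) (4,4) (4,5) (5,3) (5,4) (5,5)] -> total=11
Click 2 (0,1) count=2: revealed 1 new [(0,1)] -> total=12
Click 3 (0,0) count=1: revealed 1 new [(0,0)] -> total=13
Click 4 (3,4) count=1: revealed 0 new [(none)] -> total=13

Answer: ##....
......
....##
...###
...###
...###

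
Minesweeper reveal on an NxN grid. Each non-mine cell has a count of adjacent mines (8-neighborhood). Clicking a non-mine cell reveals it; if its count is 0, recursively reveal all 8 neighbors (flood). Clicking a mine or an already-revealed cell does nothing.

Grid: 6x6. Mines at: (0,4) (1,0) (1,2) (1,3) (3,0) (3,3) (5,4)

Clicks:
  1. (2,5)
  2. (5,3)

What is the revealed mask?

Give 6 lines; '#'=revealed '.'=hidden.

Click 1 (2,5) count=0: revealed 8 new [(1,4) (1,5) (2,4) (2,5) (3,4) (3,5) (4,4) (4,5)] -> total=8
Click 2 (5,3) count=1: revealed 1 new [(5,3)] -> total=9

Answer: ......
....##
....##
....##
....##
...#..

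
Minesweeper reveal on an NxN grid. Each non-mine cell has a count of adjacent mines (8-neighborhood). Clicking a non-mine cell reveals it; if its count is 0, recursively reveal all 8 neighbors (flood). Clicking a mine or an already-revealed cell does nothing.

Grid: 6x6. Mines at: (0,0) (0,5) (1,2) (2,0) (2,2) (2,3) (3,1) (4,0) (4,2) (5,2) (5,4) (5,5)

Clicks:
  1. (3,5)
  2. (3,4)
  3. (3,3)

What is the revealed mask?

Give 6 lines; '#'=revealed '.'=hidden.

Click 1 (3,5) count=0: revealed 8 new [(1,4) (1,5) (2,4) (2,5) (3,4) (3,5) (4,4) (4,5)] -> total=8
Click 2 (3,4) count=1: revealed 0 new [(none)] -> total=8
Click 3 (3,3) count=3: revealed 1 new [(3,3)] -> total=9

Answer: ......
....##
....##
...###
....##
......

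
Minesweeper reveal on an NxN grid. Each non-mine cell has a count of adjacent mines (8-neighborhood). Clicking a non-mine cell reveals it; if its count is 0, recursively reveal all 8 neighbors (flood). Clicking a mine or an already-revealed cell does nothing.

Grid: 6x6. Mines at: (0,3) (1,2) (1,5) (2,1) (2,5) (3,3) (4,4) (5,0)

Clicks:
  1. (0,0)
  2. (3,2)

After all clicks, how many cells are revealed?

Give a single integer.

Click 1 (0,0) count=0: revealed 4 new [(0,0) (0,1) (1,0) (1,1)] -> total=4
Click 2 (3,2) count=2: revealed 1 new [(3,2)] -> total=5

Answer: 5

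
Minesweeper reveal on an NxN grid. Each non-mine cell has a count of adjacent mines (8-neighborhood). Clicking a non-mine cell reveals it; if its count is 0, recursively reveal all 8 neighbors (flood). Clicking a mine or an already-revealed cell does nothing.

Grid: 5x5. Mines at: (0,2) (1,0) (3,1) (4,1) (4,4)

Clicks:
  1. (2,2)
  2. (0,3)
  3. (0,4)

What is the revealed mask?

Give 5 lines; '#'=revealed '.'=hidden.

Click 1 (2,2) count=1: revealed 1 new [(2,2)] -> total=1
Click 2 (0,3) count=1: revealed 1 new [(0,3)] -> total=2
Click 3 (0,4) count=0: revealed 9 new [(0,4) (1,2) (1,3) (1,4) (2,3) (2,4) (3,2) (3,3) (3,4)] -> total=11

Answer: ...##
..###
..###
..###
.....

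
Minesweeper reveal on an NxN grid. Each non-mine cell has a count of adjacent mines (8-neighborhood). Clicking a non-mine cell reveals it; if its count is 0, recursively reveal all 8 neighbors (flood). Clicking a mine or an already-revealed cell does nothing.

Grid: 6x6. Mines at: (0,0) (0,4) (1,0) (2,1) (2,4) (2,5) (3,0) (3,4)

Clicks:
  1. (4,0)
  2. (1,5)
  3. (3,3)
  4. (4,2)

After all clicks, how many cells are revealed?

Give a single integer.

Answer: 16

Derivation:
Click 1 (4,0) count=1: revealed 1 new [(4,0)] -> total=1
Click 2 (1,5) count=3: revealed 1 new [(1,5)] -> total=2
Click 3 (3,3) count=2: revealed 1 new [(3,3)] -> total=3
Click 4 (4,2) count=0: revealed 13 new [(3,1) (3,2) (4,1) (4,2) (4,3) (4,4) (4,5) (5,0) (5,1) (5,2) (5,3) (5,4) (5,5)] -> total=16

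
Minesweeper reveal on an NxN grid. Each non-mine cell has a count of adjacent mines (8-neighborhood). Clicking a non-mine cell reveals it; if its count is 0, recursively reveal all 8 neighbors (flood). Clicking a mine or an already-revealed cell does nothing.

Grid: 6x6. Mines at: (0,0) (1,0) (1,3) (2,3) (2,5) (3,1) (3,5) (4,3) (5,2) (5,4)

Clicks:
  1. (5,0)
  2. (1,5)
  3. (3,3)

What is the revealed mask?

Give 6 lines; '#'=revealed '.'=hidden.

Click 1 (5,0) count=0: revealed 4 new [(4,0) (4,1) (5,0) (5,1)] -> total=4
Click 2 (1,5) count=1: revealed 1 new [(1,5)] -> total=5
Click 3 (3,3) count=2: revealed 1 new [(3,3)] -> total=6

Answer: ......
.....#
......
...#..
##....
##....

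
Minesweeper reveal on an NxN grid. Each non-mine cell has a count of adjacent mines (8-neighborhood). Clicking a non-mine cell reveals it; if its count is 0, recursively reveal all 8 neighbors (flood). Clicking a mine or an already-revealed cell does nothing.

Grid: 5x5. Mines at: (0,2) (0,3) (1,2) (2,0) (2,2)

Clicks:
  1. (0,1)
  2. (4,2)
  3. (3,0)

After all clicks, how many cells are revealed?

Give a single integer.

Click 1 (0,1) count=2: revealed 1 new [(0,1)] -> total=1
Click 2 (4,2) count=0: revealed 14 new [(1,3) (1,4) (2,3) (2,4) (3,0) (3,1) (3,2) (3,3) (3,4) (4,0) (4,1) (4,2) (4,3) (4,4)] -> total=15
Click 3 (3,0) count=1: revealed 0 new [(none)] -> total=15

Answer: 15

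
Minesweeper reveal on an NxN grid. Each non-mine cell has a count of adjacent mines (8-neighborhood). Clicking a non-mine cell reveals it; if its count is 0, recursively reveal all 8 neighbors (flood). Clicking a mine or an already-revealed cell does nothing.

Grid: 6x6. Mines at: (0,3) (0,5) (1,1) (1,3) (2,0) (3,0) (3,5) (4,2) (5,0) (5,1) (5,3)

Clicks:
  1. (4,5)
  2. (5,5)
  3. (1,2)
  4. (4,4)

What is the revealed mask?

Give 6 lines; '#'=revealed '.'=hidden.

Answer: ......
..#...
......
......
....##
....##

Derivation:
Click 1 (4,5) count=1: revealed 1 new [(4,5)] -> total=1
Click 2 (5,5) count=0: revealed 3 new [(4,4) (5,4) (5,5)] -> total=4
Click 3 (1,2) count=3: revealed 1 new [(1,2)] -> total=5
Click 4 (4,4) count=2: revealed 0 new [(none)] -> total=5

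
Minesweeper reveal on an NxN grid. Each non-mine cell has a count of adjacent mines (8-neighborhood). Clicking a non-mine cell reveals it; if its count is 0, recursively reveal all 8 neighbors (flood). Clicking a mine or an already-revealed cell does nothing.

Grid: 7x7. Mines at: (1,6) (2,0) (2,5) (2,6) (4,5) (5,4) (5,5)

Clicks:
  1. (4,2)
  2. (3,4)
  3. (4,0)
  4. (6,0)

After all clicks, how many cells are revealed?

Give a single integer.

Answer: 34

Derivation:
Click 1 (4,2) count=0: revealed 34 new [(0,0) (0,1) (0,2) (0,3) (0,4) (0,5) (1,0) (1,1) (1,2) (1,3) (1,4) (1,5) (2,1) (2,2) (2,3) (2,4) (3,0) (3,1) (3,2) (3,3) (3,4) (4,0) (4,1) (4,2) (4,3) (4,4) (5,0) (5,1) (5,2) (5,3) (6,0) (6,1) (6,2) (6,3)] -> total=34
Click 2 (3,4) count=2: revealed 0 new [(none)] -> total=34
Click 3 (4,0) count=0: revealed 0 new [(none)] -> total=34
Click 4 (6,0) count=0: revealed 0 new [(none)] -> total=34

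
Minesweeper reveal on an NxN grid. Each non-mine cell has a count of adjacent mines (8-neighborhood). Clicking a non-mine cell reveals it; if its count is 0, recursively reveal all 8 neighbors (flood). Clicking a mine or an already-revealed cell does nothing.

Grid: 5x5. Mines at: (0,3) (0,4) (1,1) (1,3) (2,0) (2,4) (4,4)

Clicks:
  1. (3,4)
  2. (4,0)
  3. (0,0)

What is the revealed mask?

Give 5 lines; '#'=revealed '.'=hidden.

Answer: #....
.....
.###.
#####
####.

Derivation:
Click 1 (3,4) count=2: revealed 1 new [(3,4)] -> total=1
Click 2 (4,0) count=0: revealed 11 new [(2,1) (2,2) (2,3) (3,0) (3,1) (3,2) (3,3) (4,0) (4,1) (4,2) (4,3)] -> total=12
Click 3 (0,0) count=1: revealed 1 new [(0,0)] -> total=13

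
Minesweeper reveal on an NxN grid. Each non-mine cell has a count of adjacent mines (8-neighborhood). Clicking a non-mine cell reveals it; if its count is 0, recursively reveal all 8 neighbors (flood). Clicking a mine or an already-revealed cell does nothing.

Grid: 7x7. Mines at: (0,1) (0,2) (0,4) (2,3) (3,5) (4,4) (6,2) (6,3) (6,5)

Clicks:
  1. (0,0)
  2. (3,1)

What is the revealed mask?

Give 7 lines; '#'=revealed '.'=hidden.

Answer: #......
###....
###....
####...
####...
####...
##.....

Derivation:
Click 1 (0,0) count=1: revealed 1 new [(0,0)] -> total=1
Click 2 (3,1) count=0: revealed 20 new [(1,0) (1,1) (1,2) (2,0) (2,1) (2,2) (3,0) (3,1) (3,2) (3,3) (4,0) (4,1) (4,2) (4,3) (5,0) (5,1) (5,2) (5,3) (6,0) (6,1)] -> total=21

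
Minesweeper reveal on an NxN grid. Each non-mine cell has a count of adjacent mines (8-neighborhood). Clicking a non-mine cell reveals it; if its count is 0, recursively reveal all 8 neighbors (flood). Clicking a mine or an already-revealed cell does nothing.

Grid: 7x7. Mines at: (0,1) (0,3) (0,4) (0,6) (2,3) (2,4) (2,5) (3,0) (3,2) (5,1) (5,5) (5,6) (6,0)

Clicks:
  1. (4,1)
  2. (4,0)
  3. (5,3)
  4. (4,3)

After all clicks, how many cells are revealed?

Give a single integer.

Answer: 11

Derivation:
Click 1 (4,1) count=3: revealed 1 new [(4,1)] -> total=1
Click 2 (4,0) count=2: revealed 1 new [(4,0)] -> total=2
Click 3 (5,3) count=0: revealed 9 new [(4,2) (4,3) (4,4) (5,2) (5,3) (5,4) (6,2) (6,3) (6,4)] -> total=11
Click 4 (4,3) count=1: revealed 0 new [(none)] -> total=11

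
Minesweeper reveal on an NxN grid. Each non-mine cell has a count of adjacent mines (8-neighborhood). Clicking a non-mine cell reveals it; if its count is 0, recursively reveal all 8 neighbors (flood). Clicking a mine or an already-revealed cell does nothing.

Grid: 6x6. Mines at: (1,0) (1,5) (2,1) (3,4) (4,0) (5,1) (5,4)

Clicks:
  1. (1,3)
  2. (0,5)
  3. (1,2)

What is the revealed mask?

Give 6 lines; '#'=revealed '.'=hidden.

Click 1 (1,3) count=0: revealed 11 new [(0,1) (0,2) (0,3) (0,4) (1,1) (1,2) (1,3) (1,4) (2,2) (2,3) (2,4)] -> total=11
Click 2 (0,5) count=1: revealed 1 new [(0,5)] -> total=12
Click 3 (1,2) count=1: revealed 0 new [(none)] -> total=12

Answer: .#####
.####.
..###.
......
......
......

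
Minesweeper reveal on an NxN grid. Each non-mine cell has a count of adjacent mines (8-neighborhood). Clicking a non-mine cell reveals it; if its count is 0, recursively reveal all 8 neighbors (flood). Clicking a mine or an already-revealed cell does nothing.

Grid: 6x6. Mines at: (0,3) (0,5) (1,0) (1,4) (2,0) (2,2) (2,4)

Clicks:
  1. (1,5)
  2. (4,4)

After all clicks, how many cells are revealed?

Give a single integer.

Answer: 19

Derivation:
Click 1 (1,5) count=3: revealed 1 new [(1,5)] -> total=1
Click 2 (4,4) count=0: revealed 18 new [(3,0) (3,1) (3,2) (3,3) (3,4) (3,5) (4,0) (4,1) (4,2) (4,3) (4,4) (4,5) (5,0) (5,1) (5,2) (5,3) (5,4) (5,5)] -> total=19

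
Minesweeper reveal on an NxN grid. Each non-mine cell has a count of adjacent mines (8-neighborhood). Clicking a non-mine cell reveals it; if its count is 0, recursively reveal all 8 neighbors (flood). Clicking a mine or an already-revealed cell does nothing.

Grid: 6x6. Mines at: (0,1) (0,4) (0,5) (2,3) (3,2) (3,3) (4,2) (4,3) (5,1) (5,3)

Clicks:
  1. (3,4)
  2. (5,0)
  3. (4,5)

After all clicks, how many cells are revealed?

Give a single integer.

Answer: 11

Derivation:
Click 1 (3,4) count=3: revealed 1 new [(3,4)] -> total=1
Click 2 (5,0) count=1: revealed 1 new [(5,0)] -> total=2
Click 3 (4,5) count=0: revealed 9 new [(1,4) (1,5) (2,4) (2,5) (3,5) (4,4) (4,5) (5,4) (5,5)] -> total=11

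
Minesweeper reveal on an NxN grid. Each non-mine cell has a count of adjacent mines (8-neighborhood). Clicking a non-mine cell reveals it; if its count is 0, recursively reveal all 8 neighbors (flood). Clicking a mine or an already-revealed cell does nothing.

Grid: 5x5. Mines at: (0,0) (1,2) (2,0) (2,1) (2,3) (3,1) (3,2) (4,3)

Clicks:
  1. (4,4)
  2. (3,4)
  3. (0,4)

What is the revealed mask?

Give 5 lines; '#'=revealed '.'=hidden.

Click 1 (4,4) count=1: revealed 1 new [(4,4)] -> total=1
Click 2 (3,4) count=2: revealed 1 new [(3,4)] -> total=2
Click 3 (0,4) count=0: revealed 4 new [(0,3) (0,4) (1,3) (1,4)] -> total=6

Answer: ...##
...##
.....
....#
....#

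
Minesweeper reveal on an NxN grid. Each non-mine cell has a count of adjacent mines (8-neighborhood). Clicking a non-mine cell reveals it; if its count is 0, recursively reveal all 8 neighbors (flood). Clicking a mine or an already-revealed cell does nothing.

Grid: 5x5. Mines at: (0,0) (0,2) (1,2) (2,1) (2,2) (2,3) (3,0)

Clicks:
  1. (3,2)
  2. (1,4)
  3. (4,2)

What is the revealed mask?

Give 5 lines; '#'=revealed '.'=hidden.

Answer: .....
....#
.....
.####
.####

Derivation:
Click 1 (3,2) count=3: revealed 1 new [(3,2)] -> total=1
Click 2 (1,4) count=1: revealed 1 new [(1,4)] -> total=2
Click 3 (4,2) count=0: revealed 7 new [(3,1) (3,3) (3,4) (4,1) (4,2) (4,3) (4,4)] -> total=9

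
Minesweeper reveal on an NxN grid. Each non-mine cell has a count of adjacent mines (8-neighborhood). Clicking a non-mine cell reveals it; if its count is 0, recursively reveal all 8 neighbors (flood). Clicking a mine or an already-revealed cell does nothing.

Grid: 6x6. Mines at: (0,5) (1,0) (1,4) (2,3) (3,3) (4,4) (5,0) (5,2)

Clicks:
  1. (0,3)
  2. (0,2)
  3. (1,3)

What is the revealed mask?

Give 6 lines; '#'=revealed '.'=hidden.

Answer: .###..
.###..
......
......
......
......

Derivation:
Click 1 (0,3) count=1: revealed 1 new [(0,3)] -> total=1
Click 2 (0,2) count=0: revealed 5 new [(0,1) (0,2) (1,1) (1,2) (1,3)] -> total=6
Click 3 (1,3) count=2: revealed 0 new [(none)] -> total=6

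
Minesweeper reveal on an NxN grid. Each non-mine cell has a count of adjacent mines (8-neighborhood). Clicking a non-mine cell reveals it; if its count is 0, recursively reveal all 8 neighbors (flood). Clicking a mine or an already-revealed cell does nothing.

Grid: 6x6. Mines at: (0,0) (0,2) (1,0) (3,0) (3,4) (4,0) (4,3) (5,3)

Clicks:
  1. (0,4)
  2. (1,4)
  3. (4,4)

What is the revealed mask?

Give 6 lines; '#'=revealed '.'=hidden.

Answer: ...###
...###
...###
......
....#.
......

Derivation:
Click 1 (0,4) count=0: revealed 9 new [(0,3) (0,4) (0,5) (1,3) (1,4) (1,5) (2,3) (2,4) (2,5)] -> total=9
Click 2 (1,4) count=0: revealed 0 new [(none)] -> total=9
Click 3 (4,4) count=3: revealed 1 new [(4,4)] -> total=10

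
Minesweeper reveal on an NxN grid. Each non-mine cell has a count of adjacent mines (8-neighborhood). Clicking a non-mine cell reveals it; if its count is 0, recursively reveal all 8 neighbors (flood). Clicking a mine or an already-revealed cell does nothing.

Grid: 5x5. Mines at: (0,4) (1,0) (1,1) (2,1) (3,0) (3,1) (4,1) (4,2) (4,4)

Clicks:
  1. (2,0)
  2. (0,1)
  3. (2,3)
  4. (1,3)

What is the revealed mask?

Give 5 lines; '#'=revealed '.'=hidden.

Answer: .#...
..###
#.###
..###
.....

Derivation:
Click 1 (2,0) count=5: revealed 1 new [(2,0)] -> total=1
Click 2 (0,1) count=2: revealed 1 new [(0,1)] -> total=2
Click 3 (2,3) count=0: revealed 9 new [(1,2) (1,3) (1,4) (2,2) (2,3) (2,4) (3,2) (3,3) (3,4)] -> total=11
Click 4 (1,3) count=1: revealed 0 new [(none)] -> total=11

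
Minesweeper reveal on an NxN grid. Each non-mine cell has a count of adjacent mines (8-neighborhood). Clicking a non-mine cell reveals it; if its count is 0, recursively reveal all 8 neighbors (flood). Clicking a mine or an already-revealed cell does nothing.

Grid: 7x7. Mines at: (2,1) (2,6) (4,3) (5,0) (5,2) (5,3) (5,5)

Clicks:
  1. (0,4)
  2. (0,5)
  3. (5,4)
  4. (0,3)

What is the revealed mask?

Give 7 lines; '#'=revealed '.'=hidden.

Answer: #######
#######
..####.
..####.
.......
....#..
.......

Derivation:
Click 1 (0,4) count=0: revealed 22 new [(0,0) (0,1) (0,2) (0,3) (0,4) (0,5) (0,6) (1,0) (1,1) (1,2) (1,3) (1,4) (1,5) (1,6) (2,2) (2,3) (2,4) (2,5) (3,2) (3,3) (3,4) (3,5)] -> total=22
Click 2 (0,5) count=0: revealed 0 new [(none)] -> total=22
Click 3 (5,4) count=3: revealed 1 new [(5,4)] -> total=23
Click 4 (0,3) count=0: revealed 0 new [(none)] -> total=23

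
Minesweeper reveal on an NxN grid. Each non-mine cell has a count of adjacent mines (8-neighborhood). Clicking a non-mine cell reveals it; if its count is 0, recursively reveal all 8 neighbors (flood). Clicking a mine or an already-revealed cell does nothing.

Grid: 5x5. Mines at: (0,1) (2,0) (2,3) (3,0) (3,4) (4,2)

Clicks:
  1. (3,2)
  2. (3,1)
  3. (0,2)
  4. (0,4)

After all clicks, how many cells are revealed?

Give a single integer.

Answer: 8

Derivation:
Click 1 (3,2) count=2: revealed 1 new [(3,2)] -> total=1
Click 2 (3,1) count=3: revealed 1 new [(3,1)] -> total=2
Click 3 (0,2) count=1: revealed 1 new [(0,2)] -> total=3
Click 4 (0,4) count=0: revealed 5 new [(0,3) (0,4) (1,2) (1,3) (1,4)] -> total=8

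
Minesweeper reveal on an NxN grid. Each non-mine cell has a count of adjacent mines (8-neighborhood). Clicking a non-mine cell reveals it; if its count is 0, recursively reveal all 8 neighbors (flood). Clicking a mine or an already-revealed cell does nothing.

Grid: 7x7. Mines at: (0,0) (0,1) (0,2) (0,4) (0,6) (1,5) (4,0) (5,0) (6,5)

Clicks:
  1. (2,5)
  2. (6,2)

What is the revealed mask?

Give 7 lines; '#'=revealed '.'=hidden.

Click 1 (2,5) count=1: revealed 1 new [(2,5)] -> total=1
Click 2 (6,2) count=0: revealed 34 new [(1,0) (1,1) (1,2) (1,3) (1,4) (2,0) (2,1) (2,2) (2,3) (2,4) (2,6) (3,0) (3,1) (3,2) (3,3) (3,4) (3,5) (3,6) (4,1) (4,2) (4,3) (4,4) (4,5) (4,6) (5,1) (5,2) (5,3) (5,4) (5,5) (5,6) (6,1) (6,2) (6,3) (6,4)] -> total=35

Answer: .......
#####..
#######
#######
.######
.######
.####..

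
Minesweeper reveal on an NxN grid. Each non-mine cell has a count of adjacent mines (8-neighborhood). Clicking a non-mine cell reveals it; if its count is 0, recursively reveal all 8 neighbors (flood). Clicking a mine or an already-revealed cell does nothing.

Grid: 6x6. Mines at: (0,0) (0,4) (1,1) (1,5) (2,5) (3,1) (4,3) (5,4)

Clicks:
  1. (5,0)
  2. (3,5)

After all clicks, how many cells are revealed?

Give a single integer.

Click 1 (5,0) count=0: revealed 6 new [(4,0) (4,1) (4,2) (5,0) (5,1) (5,2)] -> total=6
Click 2 (3,5) count=1: revealed 1 new [(3,5)] -> total=7

Answer: 7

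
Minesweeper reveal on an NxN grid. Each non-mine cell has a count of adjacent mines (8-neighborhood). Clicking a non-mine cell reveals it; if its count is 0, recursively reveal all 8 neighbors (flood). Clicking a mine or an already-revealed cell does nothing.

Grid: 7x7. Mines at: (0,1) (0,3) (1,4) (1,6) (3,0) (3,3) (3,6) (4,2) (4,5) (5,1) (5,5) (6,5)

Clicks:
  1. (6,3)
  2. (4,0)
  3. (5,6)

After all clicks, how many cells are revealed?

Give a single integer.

Answer: 8

Derivation:
Click 1 (6,3) count=0: revealed 6 new [(5,2) (5,3) (5,4) (6,2) (6,3) (6,4)] -> total=6
Click 2 (4,0) count=2: revealed 1 new [(4,0)] -> total=7
Click 3 (5,6) count=3: revealed 1 new [(5,6)] -> total=8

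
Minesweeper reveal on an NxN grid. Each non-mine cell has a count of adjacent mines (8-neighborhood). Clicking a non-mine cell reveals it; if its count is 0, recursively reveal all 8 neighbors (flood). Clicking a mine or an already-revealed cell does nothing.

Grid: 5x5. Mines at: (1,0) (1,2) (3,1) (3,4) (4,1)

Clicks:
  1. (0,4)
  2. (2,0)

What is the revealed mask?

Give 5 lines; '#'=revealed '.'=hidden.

Click 1 (0,4) count=0: revealed 6 new [(0,3) (0,4) (1,3) (1,4) (2,3) (2,4)] -> total=6
Click 2 (2,0) count=2: revealed 1 new [(2,0)] -> total=7

Answer: ...##
...##
#..##
.....
.....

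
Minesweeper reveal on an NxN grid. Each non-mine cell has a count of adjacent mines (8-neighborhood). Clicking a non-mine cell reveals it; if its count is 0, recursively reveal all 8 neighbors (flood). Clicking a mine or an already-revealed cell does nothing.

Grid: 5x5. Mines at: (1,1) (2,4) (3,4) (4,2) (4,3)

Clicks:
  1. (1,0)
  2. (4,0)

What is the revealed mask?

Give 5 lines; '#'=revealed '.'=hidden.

Answer: .....
#....
##...
##...
##...

Derivation:
Click 1 (1,0) count=1: revealed 1 new [(1,0)] -> total=1
Click 2 (4,0) count=0: revealed 6 new [(2,0) (2,1) (3,0) (3,1) (4,0) (4,1)] -> total=7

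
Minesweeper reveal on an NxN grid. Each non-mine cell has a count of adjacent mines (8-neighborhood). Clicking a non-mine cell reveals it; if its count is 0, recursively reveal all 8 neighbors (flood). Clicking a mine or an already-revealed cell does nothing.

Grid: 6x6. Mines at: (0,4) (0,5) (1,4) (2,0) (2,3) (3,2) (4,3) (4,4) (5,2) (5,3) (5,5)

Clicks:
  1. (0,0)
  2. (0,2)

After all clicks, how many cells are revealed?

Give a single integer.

Click 1 (0,0) count=0: revealed 8 new [(0,0) (0,1) (0,2) (0,3) (1,0) (1,1) (1,2) (1,3)] -> total=8
Click 2 (0,2) count=0: revealed 0 new [(none)] -> total=8

Answer: 8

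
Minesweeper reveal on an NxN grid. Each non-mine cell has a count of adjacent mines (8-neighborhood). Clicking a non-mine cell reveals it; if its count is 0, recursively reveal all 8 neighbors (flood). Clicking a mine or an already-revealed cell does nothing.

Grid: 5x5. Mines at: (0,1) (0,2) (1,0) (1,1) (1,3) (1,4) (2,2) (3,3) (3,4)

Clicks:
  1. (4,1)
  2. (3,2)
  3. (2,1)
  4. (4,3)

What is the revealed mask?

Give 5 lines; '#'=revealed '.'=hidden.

Click 1 (4,1) count=0: revealed 8 new [(2,0) (2,1) (3,0) (3,1) (3,2) (4,0) (4,1) (4,2)] -> total=8
Click 2 (3,2) count=2: revealed 0 new [(none)] -> total=8
Click 3 (2,1) count=3: revealed 0 new [(none)] -> total=8
Click 4 (4,3) count=2: revealed 1 new [(4,3)] -> total=9

Answer: .....
.....
##...
###..
####.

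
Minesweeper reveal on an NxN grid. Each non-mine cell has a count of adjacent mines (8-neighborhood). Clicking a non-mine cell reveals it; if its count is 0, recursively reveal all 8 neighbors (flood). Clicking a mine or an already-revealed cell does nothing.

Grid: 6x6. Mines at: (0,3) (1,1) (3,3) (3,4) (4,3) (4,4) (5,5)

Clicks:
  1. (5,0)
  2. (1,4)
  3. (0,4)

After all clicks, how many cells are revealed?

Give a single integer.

Click 1 (5,0) count=0: revealed 12 new [(2,0) (2,1) (2,2) (3,0) (3,1) (3,2) (4,0) (4,1) (4,2) (5,0) (5,1) (5,2)] -> total=12
Click 2 (1,4) count=1: revealed 1 new [(1,4)] -> total=13
Click 3 (0,4) count=1: revealed 1 new [(0,4)] -> total=14

Answer: 14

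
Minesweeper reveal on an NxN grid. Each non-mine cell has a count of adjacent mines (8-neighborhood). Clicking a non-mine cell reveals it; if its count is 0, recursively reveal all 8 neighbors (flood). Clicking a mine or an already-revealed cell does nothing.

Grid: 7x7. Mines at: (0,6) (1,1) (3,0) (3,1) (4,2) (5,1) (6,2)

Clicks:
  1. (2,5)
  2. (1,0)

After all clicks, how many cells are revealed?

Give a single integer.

Answer: 32

Derivation:
Click 1 (2,5) count=0: revealed 31 new [(0,2) (0,3) (0,4) (0,5) (1,2) (1,3) (1,4) (1,5) (1,6) (2,2) (2,3) (2,4) (2,5) (2,6) (3,2) (3,3) (3,4) (3,5) (3,6) (4,3) (4,4) (4,5) (4,6) (5,3) (5,4) (5,5) (5,6) (6,3) (6,4) (6,5) (6,6)] -> total=31
Click 2 (1,0) count=1: revealed 1 new [(1,0)] -> total=32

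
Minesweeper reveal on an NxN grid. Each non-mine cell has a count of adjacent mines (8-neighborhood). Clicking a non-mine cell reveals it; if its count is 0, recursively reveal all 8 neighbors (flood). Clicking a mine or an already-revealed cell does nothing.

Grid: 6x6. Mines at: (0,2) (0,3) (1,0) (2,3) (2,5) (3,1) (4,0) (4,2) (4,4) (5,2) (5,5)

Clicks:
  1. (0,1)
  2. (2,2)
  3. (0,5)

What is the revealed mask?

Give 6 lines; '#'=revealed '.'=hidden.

Click 1 (0,1) count=2: revealed 1 new [(0,1)] -> total=1
Click 2 (2,2) count=2: revealed 1 new [(2,2)] -> total=2
Click 3 (0,5) count=0: revealed 4 new [(0,4) (0,5) (1,4) (1,5)] -> total=6

Answer: .#..##
....##
..#...
......
......
......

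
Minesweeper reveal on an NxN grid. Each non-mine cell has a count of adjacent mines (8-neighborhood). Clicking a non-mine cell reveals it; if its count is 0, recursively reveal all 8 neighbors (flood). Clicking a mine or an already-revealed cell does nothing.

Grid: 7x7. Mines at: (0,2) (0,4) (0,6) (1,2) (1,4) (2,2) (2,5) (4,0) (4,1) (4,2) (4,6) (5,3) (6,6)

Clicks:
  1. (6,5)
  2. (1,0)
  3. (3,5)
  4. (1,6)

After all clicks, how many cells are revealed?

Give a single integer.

Click 1 (6,5) count=1: revealed 1 new [(6,5)] -> total=1
Click 2 (1,0) count=0: revealed 8 new [(0,0) (0,1) (1,0) (1,1) (2,0) (2,1) (3,0) (3,1)] -> total=9
Click 3 (3,5) count=2: revealed 1 new [(3,5)] -> total=10
Click 4 (1,6) count=2: revealed 1 new [(1,6)] -> total=11

Answer: 11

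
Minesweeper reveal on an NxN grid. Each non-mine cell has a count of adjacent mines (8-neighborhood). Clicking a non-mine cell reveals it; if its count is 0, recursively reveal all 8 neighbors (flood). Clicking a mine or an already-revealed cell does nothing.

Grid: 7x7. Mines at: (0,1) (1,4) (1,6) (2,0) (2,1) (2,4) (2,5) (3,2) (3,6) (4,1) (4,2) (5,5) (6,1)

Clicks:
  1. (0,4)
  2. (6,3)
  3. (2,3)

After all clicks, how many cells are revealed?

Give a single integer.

Answer: 8

Derivation:
Click 1 (0,4) count=1: revealed 1 new [(0,4)] -> total=1
Click 2 (6,3) count=0: revealed 6 new [(5,2) (5,3) (5,4) (6,2) (6,3) (6,4)] -> total=7
Click 3 (2,3) count=3: revealed 1 new [(2,3)] -> total=8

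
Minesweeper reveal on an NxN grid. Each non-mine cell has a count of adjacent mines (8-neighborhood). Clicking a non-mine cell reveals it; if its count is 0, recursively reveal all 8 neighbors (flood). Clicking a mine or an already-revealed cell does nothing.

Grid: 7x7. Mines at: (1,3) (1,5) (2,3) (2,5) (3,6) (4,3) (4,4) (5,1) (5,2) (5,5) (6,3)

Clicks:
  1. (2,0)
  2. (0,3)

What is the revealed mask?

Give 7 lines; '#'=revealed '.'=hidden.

Answer: ####...
###....
###....
###....
###....
.......
.......

Derivation:
Click 1 (2,0) count=0: revealed 15 new [(0,0) (0,1) (0,2) (1,0) (1,1) (1,2) (2,0) (2,1) (2,2) (3,0) (3,1) (3,2) (4,0) (4,1) (4,2)] -> total=15
Click 2 (0,3) count=1: revealed 1 new [(0,3)] -> total=16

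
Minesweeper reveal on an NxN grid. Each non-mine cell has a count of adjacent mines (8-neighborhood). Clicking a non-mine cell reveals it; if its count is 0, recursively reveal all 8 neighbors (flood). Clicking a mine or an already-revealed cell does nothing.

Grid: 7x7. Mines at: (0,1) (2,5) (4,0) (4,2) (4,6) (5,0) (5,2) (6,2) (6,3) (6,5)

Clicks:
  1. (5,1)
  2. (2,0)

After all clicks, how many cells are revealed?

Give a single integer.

Answer: 23

Derivation:
Click 1 (5,1) count=5: revealed 1 new [(5,1)] -> total=1
Click 2 (2,0) count=0: revealed 22 new [(0,2) (0,3) (0,4) (0,5) (0,6) (1,0) (1,1) (1,2) (1,3) (1,4) (1,5) (1,6) (2,0) (2,1) (2,2) (2,3) (2,4) (3,0) (3,1) (3,2) (3,3) (3,4)] -> total=23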